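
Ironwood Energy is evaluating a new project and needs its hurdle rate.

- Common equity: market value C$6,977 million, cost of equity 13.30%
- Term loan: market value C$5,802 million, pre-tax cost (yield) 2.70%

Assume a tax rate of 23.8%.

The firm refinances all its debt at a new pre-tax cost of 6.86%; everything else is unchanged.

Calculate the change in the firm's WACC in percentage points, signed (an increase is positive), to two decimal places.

Current WACC:
Total capital V = 6977 + 5802 = 12779.
Equity: weight = 6977/12779 = 0.5460; cost = 13.3%.
Term loan: weight = 5802/12779 = 0.4540; after-tax cost = 2.7% × (1 − 23.8%) = 2.0574%.
WACC = 0.5460 × 13.3000% + 0.4540 × 2.0574% = 8.1956%.
After the change:
Total capital V = 6977 + 5802 = 12779.
Equity: weight = 6977/12779 = 0.5460; cost = 13.3%.
Term loan: weight = 5802/12779 = 0.4540; after-tax cost = 6.86% × (1 − 23.8%) = 5.2273%.
WACC = 0.5460 × 13.3000% + 0.4540 × 5.2273% = 9.6348%.
Change in WACC = 9.6348% − 8.1956% = 1.4392 pp.

+1.44 pp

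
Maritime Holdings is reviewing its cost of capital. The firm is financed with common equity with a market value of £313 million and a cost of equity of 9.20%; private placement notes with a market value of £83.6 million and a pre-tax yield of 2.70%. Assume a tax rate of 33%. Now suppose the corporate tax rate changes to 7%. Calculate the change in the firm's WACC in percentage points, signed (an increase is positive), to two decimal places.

+0.15 pp

Current WACC:
Total capital V = 313 + 83.6 = 396.6.
Equity: weight = 313/396.6 = 0.7892; cost = 9.2%.
Private placement notes: weight = 83.6/396.6 = 0.2108; after-tax cost = 2.7% × (1 − 33%) = 1.8090%.
WACC = 0.7892 × 9.2000% + 0.2108 × 1.8090% = 7.6420%.
After the change:
Total capital V = 313 + 83.6 = 396.6.
Equity: weight = 313/396.6 = 0.7892; cost = 9.2%.
Private placement notes: weight = 83.6/396.6 = 0.2108; after-tax cost = 2.7% × (1 − 7%) = 2.5110%.
WACC = 0.7892 × 9.2000% + 0.2108 × 2.5110% = 7.7900%.
Change in WACC = 7.7900% − 7.6420% = 0.1480 pp.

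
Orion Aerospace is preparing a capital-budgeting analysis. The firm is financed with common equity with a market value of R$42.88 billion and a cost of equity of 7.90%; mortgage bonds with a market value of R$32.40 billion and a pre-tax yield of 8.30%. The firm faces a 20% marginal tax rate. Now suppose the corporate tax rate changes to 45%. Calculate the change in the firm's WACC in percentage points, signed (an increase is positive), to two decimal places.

-0.89 pp

Current WACC:
Total capital V = 42.88 + 32.4 = 75.28.
Equity: weight = 42.88/75.28 = 0.5696; cost = 7.9%.
Mortgage bonds: weight = 32.4/75.28 = 0.4304; after-tax cost = 8.3% × (1 − 20%) = 6.6400%.
WACC = 0.5696 × 7.9000% + 0.4304 × 6.6400% = 7.3577%.
After the change:
Total capital V = 42.88 + 32.4 = 75.28.
Equity: weight = 42.88/75.28 = 0.5696; cost = 7.9%.
Mortgage bonds: weight = 32.4/75.28 = 0.4304; after-tax cost = 8.3% × (1 − 45%) = 4.5650%.
WACC = 0.5696 × 7.9000% + 0.4304 × 4.5650% = 6.4646%.
Change in WACC = 6.4646% − 7.3577% = -0.8931 pp.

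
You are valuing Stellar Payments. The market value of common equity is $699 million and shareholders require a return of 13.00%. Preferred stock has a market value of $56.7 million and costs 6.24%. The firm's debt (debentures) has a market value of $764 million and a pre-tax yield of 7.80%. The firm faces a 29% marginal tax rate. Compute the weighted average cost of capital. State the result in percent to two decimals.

Total capital V = 699 + 56.7 + 764 = 1519.7.
Equity: weight = 699/1519.7 = 0.4600; cost = 13%.
Preferred: weight = 56.7/1519.7 = 0.0373; cost = 6.24%.
Debentures: weight = 764/1519.7 = 0.5027; after-tax cost = 7.8% × (1 − 29%) = 5.5380%.
WACC = 0.4600 × 13.0000% + 0.0373 × 6.2400% + 0.5027 × 5.5380% = 8.9964%.

9.00%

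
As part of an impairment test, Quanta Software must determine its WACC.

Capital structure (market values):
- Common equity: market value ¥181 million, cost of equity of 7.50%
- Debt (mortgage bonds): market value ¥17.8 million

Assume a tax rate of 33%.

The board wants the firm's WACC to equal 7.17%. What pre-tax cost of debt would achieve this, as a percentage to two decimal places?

Total capital V = 181 + 17.8 = 198.8.
Equity weight = 181/198.8 = 0.9105.
Mortgage bonds weight = 17.8/198.8 = 0.0895.
Equity contribution = 0.9105 × 7.5% = 6.8285%.
Remaining for debt = 7.17% − 6.8285% = 0.3415%.
Rd × (1 − 33%) × 0.0895 = 0.3415%  ⇒  Rd = 5.6931%.

5.69%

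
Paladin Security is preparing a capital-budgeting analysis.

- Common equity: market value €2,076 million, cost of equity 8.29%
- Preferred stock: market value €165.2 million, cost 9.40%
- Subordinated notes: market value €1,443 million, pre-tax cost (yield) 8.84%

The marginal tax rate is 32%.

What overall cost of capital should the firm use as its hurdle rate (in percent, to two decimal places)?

7.45%

Total capital V = 2076 + 165.2 + 1443 = 3684.2.
Equity: weight = 2076/3684.2 = 0.5635; cost = 8.29%.
Preferred: weight = 165.2/3684.2 = 0.0448; cost = 9.4%.
Subordinated notes: weight = 1443/3684.2 = 0.3917; after-tax cost = 8.84% × (1 − 32%) = 6.0112%.
WACC = 0.5635 × 8.2900% + 0.0448 × 9.4000% + 0.3917 × 6.0112% = 7.4472%.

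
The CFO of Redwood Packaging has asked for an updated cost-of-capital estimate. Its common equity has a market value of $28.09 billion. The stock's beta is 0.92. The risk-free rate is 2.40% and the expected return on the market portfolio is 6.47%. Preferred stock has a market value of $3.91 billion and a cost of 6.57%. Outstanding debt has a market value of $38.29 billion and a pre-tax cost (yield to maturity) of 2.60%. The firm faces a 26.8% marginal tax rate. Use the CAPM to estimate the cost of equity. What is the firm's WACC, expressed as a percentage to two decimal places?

Market risk premium = 6.47% − 2.4% = 4.07%.
Cost of equity via CAPM: Re = 2.4% + 0.92 × 4.07% = 6.1444%.
Total capital V = 28.09 + 3.91 + 38.29 = 70.29.
Equity: weight = 28.09/70.29 = 0.3996; cost = 6.1444%.
Preferred: weight = 3.91/70.29 = 0.0556; cost = 6.57%.
Debt: weight = 38.29/70.29 = 0.5447; after-tax cost = 2.6% × (1 − 26.8%) = 1.9032%.
WACC = 0.3996 × 6.1444% + 0.0556 × 6.5700% + 0.5447 × 1.9032% = 3.8577%.

3.86%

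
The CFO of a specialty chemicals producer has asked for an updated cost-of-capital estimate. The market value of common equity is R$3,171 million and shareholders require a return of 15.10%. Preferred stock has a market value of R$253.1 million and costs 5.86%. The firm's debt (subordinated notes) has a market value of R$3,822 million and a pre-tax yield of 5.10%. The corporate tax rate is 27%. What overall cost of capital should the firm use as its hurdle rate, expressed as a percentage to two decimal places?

8.78%

Total capital V = 3171 + 253.1 + 3822 = 7246.1.
Equity: weight = 3171/7246.1 = 0.4376; cost = 15.1%.
Preferred: weight = 253.1/7246.1 = 0.0349; cost = 5.86%.
Subordinated notes: weight = 3822/7246.1 = 0.5275; after-tax cost = 5.1% × (1 − 27%) = 3.7230%.
WACC = 0.4376 × 15.1000% + 0.0349 × 5.8600% + 0.5275 × 3.7230% = 8.7764%.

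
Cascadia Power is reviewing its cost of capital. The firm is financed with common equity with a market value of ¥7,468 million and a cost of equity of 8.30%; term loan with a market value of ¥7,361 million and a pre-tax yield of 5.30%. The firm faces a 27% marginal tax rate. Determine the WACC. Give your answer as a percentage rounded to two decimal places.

6.10%

Total capital V = 7468 + 7361 = 14829.
Equity: weight = 7468/14829 = 0.5036; cost = 8.3%.
Term loan: weight = 7361/14829 = 0.4964; after-tax cost = 5.3% × (1 − 27%) = 3.8690%.
WACC = 0.5036 × 8.3000% + 0.4964 × 3.8690% = 6.1005%.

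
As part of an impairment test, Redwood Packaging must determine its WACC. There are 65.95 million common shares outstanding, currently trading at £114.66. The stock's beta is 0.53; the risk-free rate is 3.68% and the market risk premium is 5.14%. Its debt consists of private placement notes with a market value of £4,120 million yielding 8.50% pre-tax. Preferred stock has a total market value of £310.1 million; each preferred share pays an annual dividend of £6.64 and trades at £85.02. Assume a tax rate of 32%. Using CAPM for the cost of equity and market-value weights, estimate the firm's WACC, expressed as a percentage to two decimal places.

6.23%

Cost of equity via CAPM: Re = 3.68% + 0.53 × 5.14% = 6.4042%.
Cost of preferred: Rp = 6.64 / 85.02 = 7.8099%.
Market value of equity E = 114.66 × 65.95m = 7561.827m.
Total capital V = 7561.827 + 310.1 + 4120 = 11991.927.
Equity: weight = 7561.827/11991.927 = 0.6306; cost = 6.4042%.
Preferred: weight = 310.1/11991.927 = 0.0259; cost = 7.8099%.
Private placement notes: weight = 4120/11991.927 = 0.3436; after-tax cost = 8.5% × (1 − 32%) = 5.7800%.
WACC = 0.6306 × 6.4042% + 0.0259 × 7.8099% + 0.3436 × 5.7800% = 6.2261%.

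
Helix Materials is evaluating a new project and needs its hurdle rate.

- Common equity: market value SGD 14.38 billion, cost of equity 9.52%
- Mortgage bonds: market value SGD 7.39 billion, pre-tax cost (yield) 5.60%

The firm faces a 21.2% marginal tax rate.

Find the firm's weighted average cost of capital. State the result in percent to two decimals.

Total capital V = 14.38 + 7.39 = 21.77.
Equity: weight = 14.38/21.77 = 0.6605; cost = 9.52%.
Mortgage bonds: weight = 7.39/21.77 = 0.3395; after-tax cost = 5.6% × (1 − 21.2%) = 4.4128%.
WACC = 0.6605 × 9.5200% + 0.3395 × 4.4128% = 7.7863%.

7.79%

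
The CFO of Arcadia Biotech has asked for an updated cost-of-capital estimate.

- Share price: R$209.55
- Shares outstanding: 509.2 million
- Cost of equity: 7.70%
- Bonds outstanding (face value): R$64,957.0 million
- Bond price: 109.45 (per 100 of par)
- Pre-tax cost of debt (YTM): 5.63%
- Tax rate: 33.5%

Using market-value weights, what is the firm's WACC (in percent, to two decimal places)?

Market value of equity E = 209.55 × 509.2m = 106702.86m. Market value of debt D = 64957m × 109.45/100 = 71095.4365m.
Total capital V = 106702.86 + 71095.4365 = 177798.2965.
Equity: weight = 106702.86/177798.2965 = 0.6001; cost = 7.7%.
Bonds outstanding: weight = 71095.4365/177798.2965 = 0.3999; after-tax cost = 5.63% × (1 − 33.5%) = 3.7440%.
WACC = 0.6001 × 7.7000% + 0.3999 × 3.7440% = 6.1181%.

6.12%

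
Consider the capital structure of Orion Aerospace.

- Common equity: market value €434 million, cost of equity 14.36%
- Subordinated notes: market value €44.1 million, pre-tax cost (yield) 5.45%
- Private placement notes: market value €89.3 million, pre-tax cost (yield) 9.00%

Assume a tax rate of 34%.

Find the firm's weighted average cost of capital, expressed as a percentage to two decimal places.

Total capital V = 434 + 44.1 + 89.3 = 567.4.
Equity: weight = 434/567.4 = 0.7649; cost = 14.36%.
Subordinated notes: weight = 44.1/567.4 = 0.0777; after-tax cost = 5.45% × (1 − 34%) = 3.5970%.
Private placement notes: weight = 89.3/567.4 = 0.1574; after-tax cost = 9% × (1 − 34%) = 5.9400%.
WACC = 0.7649 × 14.3600% + 0.0777 × 3.5970% + 0.1574 × 5.9400% = 12.1983%.

12.20%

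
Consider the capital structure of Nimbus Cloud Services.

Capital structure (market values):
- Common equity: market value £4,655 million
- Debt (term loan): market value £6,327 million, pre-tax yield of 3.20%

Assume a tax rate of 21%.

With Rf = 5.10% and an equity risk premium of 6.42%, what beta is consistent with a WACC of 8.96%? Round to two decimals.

Total capital V = 4655 + 6327 = 10982.
Equity weight = 4655/10982 = 0.4239.
Term loan weight = 6327/10982 = 0.5761.
Debt contribution = 0.5761 × 3.2% × (1 − 21%) = 1.4564%.
Required equity contribution = 8.96% − 1.4564% = 7.5036%  ⇒  Re = 17.7023%.
CAPM: 17.7023% = 5.1% + β × 6.42%  ⇒  β = 1.9630.

1.96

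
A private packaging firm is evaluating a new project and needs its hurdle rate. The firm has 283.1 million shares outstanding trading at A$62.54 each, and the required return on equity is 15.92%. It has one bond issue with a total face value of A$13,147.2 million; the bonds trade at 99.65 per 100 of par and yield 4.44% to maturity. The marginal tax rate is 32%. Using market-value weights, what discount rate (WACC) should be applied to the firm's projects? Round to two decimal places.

10.43%

Market value of equity E = 62.54 × 283.1m = 17705.074m. Market value of debt D = 13147.2m × 99.65/100 = 13101.1848m.
Total capital V = 17705.074 + 13101.1848 = 30806.2588.
Equity: weight = 17705.074/30806.2588 = 0.5747; cost = 15.92%.
Bonds outstanding: weight = 13101.1848/30806.2588 = 0.4253; after-tax cost = 4.44% × (1 − 32%) = 3.0192%.
WACC = 0.5747 × 15.9200% + 0.4253 × 3.0192% = 10.4336%.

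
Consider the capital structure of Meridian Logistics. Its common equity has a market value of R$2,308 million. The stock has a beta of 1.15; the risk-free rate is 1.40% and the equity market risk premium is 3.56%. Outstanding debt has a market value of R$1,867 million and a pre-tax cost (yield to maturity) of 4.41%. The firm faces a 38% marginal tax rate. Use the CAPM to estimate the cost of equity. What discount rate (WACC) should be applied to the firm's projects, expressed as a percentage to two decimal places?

4.26%

Cost of equity via CAPM: Re = 1.4% + 1.15 × 3.56% = 5.4940%.
Total capital V = 2308 + 1867 = 4175.
Equity: weight = 2308/4175 = 0.5528; cost = 5.494%.
Debt: weight = 1867/4175 = 0.4472; after-tax cost = 4.41% × (1 − 38%) = 2.7342%.
WACC = 0.5528 × 5.4940% + 0.4472 × 2.7342% = 4.2599%.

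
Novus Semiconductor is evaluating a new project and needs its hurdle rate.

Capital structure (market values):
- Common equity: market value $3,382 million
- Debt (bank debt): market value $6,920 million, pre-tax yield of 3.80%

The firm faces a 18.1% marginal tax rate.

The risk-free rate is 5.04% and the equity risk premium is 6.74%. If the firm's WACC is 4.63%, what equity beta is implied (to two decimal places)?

0.40

Total capital V = 3382 + 6920 = 10302.
Equity weight = 3382/10302 = 0.3283.
Bank debt weight = 6920/10302 = 0.6717.
Debt contribution = 0.6717 × 3.8% × (1 − 18.1%) = 2.0905%.
Required equity contribution = 4.63% − 2.0905% = 2.5395%  ⇒  Re = 7.7356%.
CAPM: 7.7356% = 5.04% + β × 6.74%  ⇒  β = 0.3999.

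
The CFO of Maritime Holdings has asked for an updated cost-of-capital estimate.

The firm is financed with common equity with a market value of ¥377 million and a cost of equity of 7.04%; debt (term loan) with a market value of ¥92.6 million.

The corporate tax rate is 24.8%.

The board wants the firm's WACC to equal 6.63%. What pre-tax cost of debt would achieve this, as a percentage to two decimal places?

6.60%

Total capital V = 377 + 92.6 = 469.6.
Equity weight = 377/469.6 = 0.8028.
Term loan weight = 92.6/469.6 = 0.1972.
Equity contribution = 0.8028 × 7.04% = 5.6518%.
Remaining for debt = 6.63% − 5.6518% = 0.9782%.
Rd × (1 − 24.8%) × 0.1972 = 0.9782%  ⇒  Rd = 6.5968%.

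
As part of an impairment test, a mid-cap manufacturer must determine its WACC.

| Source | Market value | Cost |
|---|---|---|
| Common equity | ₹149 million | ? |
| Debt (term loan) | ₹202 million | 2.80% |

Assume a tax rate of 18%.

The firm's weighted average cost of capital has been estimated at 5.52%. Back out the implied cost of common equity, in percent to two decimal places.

9.89%

Total capital V = 149 + 202 = 351.
Equity weight = 149/351 = 0.4245.
Term loan weight = 202/351 = 0.5755.
Debt contribution = 0.5755 × 2.8% × (1 − 18%) = 1.3213%.
Required equity contribution = 5.52% − 1.3213% = 4.1987%.
Re = 4.1987% / 0.4245 = 9.8908%.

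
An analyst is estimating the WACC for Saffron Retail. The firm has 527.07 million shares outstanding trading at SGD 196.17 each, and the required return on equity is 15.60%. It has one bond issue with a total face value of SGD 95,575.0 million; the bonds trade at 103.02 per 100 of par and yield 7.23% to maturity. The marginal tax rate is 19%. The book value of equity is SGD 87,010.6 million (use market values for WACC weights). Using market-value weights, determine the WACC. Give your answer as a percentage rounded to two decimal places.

Market value of equity E = 196.17 × 527.07m = 103395.3219m. Market value of debt D = 95575m × 103.02/100 = 98461.365m.
Total capital V = 103395.3219 + 98461.365 = 201856.6869.
Equity: weight = 103395.3219/201856.6869 = 0.5122; cost = 15.6%.
Bonds outstanding: weight = 98461.365/201856.6869 = 0.4878; after-tax cost = 7.23% × (1 − 19%) = 5.8563%.
WACC = 0.5122 × 15.6000% + 0.4878 × 5.8563% = 10.8472%.

10.85%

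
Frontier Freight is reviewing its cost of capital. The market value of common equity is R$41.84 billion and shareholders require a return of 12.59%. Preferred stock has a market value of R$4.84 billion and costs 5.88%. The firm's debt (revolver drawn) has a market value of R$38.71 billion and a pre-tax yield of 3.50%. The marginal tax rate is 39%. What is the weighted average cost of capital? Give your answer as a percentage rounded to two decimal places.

Total capital V = 41.84 + 4.84 + 38.71 = 85.39.
Equity: weight = 41.84/85.39 = 0.4900; cost = 12.59%.
Preferred: weight = 4.84/85.39 = 0.0567; cost = 5.88%.
Revolver drawn: weight = 38.71/85.39 = 0.4533; after-tax cost = 3.5% × (1 − 39%) = 2.1350%.
WACC = 0.4900 × 12.5900% + 0.0567 × 5.8800% + 0.4533 × 2.1350% = 7.4701%.

7.47%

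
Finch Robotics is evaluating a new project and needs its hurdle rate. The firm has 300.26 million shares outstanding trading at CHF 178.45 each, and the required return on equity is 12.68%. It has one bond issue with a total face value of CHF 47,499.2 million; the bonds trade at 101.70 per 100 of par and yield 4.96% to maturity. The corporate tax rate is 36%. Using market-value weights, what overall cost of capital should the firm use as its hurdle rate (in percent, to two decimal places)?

8.17%

Market value of equity E = 178.45 × 300.26m = 53581.397m. Market value of debt D = 47499.2m × 101.7/100 = 48306.6864m.
Total capital V = 53581.397 + 48306.6864 = 101888.0834.
Equity: weight = 53581.397/101888.0834 = 0.5259; cost = 12.68%.
Bonds outstanding: weight = 48306.6864/101888.0834 = 0.4741; after-tax cost = 4.96% × (1 − 36%) = 3.1744%.
WACC = 0.5259 × 12.6800% + 0.4741 × 3.1744% = 8.1733%.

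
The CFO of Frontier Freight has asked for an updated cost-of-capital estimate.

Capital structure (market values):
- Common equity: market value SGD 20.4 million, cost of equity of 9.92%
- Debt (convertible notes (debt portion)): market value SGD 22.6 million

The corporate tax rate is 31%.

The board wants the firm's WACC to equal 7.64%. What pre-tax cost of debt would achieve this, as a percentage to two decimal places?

8.09%

Total capital V = 20.4 + 22.6 = 43.
Equity weight = 20.4/43 = 0.4744.
Convertible notes (debt portion) weight = 22.6/43 = 0.5256.
Equity contribution = 0.4744 × 9.92% = 4.7062%.
Remaining for debt = 7.64% − 4.7062% = 2.9338%.
Rd × (1 − 31%) × 0.5256 = 2.9338%  ⇒  Rd = 8.0898%.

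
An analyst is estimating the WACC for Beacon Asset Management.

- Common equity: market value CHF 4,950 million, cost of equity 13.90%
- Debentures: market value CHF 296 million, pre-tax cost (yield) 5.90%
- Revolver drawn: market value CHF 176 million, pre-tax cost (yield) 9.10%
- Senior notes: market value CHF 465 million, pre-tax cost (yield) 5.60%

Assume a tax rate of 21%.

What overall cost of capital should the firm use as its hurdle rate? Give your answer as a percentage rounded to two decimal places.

Total capital V = 4950 + 296 + 176 + 465 = 5887.
Equity: weight = 4950/5887 = 0.8408; cost = 13.9%.
Debentures: weight = 296/5887 = 0.0503; after-tax cost = 5.9% × (1 − 21%) = 4.6610%.
Revolver drawn: weight = 176/5887 = 0.0299; after-tax cost = 9.1% × (1 − 21%) = 7.1890%.
Senior notes: weight = 465/5887 = 0.0790; after-tax cost = 5.6% × (1 − 21%) = 4.4240%.
WACC = 0.8408 × 13.9000% + 0.0503 × 4.6610% + 0.0299 × 7.1890% + 0.0790 × 4.4240% = 12.4863%.

12.49%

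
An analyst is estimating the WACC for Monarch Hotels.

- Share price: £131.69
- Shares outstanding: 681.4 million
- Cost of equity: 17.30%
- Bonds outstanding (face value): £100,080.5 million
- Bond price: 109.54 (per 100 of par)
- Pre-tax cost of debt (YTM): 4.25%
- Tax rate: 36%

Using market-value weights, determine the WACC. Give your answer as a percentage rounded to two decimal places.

9.28%

Market value of equity E = 131.69 × 681.4m = 89733.566m. Market value of debt D = 100080.5m × 109.54/100 = 109628.1797m.
Total capital V = 89733.566 + 109628.1797 = 199361.7457.
Equity: weight = 89733.566/199361.7457 = 0.4501; cost = 17.3%.
Bonds outstanding: weight = 109628.1797/199361.7457 = 0.5499; after-tax cost = 4.25% × (1 − 36%) = 2.7200%.
WACC = 0.4501 × 17.3000% + 0.5499 × 2.7200% = 9.2825%.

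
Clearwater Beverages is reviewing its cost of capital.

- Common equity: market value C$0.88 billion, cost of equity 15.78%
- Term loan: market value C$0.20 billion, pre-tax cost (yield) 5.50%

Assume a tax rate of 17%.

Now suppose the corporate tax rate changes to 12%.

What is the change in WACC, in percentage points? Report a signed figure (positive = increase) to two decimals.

+0.05 pp

Current WACC:
Total capital V = 0.88 + 0.2 = 1.08.
Equity: weight = 0.88/1.08 = 0.8148; cost = 15.78%.
Term loan: weight = 0.2/1.08 = 0.1852; after-tax cost = 5.5% × (1 − 17%) = 4.5650%.
WACC = 0.8148 × 15.7800% + 0.1852 × 4.5650% = 13.7031%.
After the change:
Total capital V = 0.88 + 0.2 = 1.08.
Equity: weight = 0.88/1.08 = 0.8148; cost = 15.78%.
Term loan: weight = 0.2/1.08 = 0.1852; after-tax cost = 5.5% × (1 − 12%) = 4.8400%.
WACC = 0.8148 × 15.7800% + 0.1852 × 4.8400% = 13.7541%.
Change in WACC = 13.7541% − 13.7031% = 0.0509 pp.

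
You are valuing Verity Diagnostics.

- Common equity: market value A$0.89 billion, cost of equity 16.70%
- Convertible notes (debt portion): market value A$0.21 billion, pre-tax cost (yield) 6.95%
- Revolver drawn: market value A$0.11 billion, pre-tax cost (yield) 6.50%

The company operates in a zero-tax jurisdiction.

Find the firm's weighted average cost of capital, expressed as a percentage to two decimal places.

Total capital V = 0.89 + 0.21 + 0.11 = 1.21.
Equity: weight = 0.89/1.21 = 0.7355; cost = 16.7%.
Convertible notes (debt portion): weight = 0.21/1.21 = 0.1736; after-tax cost = 6.95% × (1 − 0%) = 6.9500%.
Revolver drawn: weight = 0.11/1.21 = 0.0909; after-tax cost = 6.5% × (1 − 0%) = 6.5000%.
WACC = 0.7355 × 16.7000% + 0.1736 × 6.9500% + 0.0909 × 6.5000% = 14.0806%.

14.08%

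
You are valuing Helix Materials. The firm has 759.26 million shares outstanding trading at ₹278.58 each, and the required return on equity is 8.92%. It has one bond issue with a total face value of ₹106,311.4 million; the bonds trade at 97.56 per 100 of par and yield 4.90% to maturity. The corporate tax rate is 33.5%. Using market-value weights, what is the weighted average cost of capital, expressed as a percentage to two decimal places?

7.06%

Market value of equity E = 278.58 × 759.26m = 211514.6508m. Market value of debt D = 106311.4m × 97.56/100 = 103717.40184m.
Total capital V = 211514.6508 + 103717.40184 = 315232.05264.
Equity: weight = 211514.6508/315232.05264 = 0.6710; cost = 8.92%.
Bonds outstanding: weight = 103717.40184/315232.05264 = 0.3290; after-tax cost = 4.9% × (1 − 33.5%) = 3.2585%.
WACC = 0.6710 × 8.9200% + 0.3290 × 3.2585% = 7.0573%.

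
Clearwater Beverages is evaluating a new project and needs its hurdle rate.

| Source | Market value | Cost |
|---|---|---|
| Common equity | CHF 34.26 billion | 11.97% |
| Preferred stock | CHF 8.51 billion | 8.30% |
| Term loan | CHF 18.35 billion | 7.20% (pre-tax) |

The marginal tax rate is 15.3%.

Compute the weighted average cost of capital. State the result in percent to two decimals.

Total capital V = 34.26 + 8.51 + 18.35 = 61.12.
Equity: weight = 34.26/61.12 = 0.5605; cost = 11.97%.
Preferred: weight = 8.51/61.12 = 0.1392; cost = 8.3%.
Term loan: weight = 18.35/61.12 = 0.3002; after-tax cost = 7.2% × (1 − 15.3%) = 6.0984%.
WACC = 0.5605 × 11.9700% + 0.1392 × 8.3000% + 0.3002 × 6.0984% = 9.6962%.

9.70%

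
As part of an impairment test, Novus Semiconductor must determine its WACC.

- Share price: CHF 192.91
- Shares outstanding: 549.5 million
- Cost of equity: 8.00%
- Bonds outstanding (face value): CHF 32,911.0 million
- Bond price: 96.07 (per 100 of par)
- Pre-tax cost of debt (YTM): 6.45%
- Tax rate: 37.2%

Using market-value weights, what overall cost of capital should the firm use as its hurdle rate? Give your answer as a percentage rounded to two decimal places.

Market value of equity E = 192.91 × 549.5m = 106004.045m. Market value of debt D = 32911m × 96.07/100 = 31617.5977m.
Total capital V = 106004.045 + 31617.5977 = 137621.6427.
Equity: weight = 106004.045/137621.6427 = 0.7703; cost = 8%.
Bonds outstanding: weight = 31617.5977/137621.6427 = 0.2297; after-tax cost = 6.45% × (1 − 37.2%) = 4.0506%.
WACC = 0.7703 × 8.0000% + 0.2297 × 4.0506% = 7.0927%.

7.09%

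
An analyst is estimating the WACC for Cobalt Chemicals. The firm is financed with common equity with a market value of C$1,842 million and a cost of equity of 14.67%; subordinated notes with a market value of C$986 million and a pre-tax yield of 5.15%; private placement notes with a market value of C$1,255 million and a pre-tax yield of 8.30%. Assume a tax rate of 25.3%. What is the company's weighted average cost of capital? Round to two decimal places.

Total capital V = 1842 + 986 + 1255 = 4083.
Equity: weight = 1842/4083 = 0.4511; cost = 14.67%.
Subordinated notes: weight = 986/4083 = 0.2415; after-tax cost = 5.15% × (1 − 25.3%) = 3.8471%.
Private placement notes: weight = 1255/4083 = 0.3074; after-tax cost = 8.3% × (1 − 25.3%) = 6.2001%.
WACC = 0.4511 × 14.6700% + 0.2415 × 3.8471% + 0.3074 × 6.2001% = 9.4530%.

9.45%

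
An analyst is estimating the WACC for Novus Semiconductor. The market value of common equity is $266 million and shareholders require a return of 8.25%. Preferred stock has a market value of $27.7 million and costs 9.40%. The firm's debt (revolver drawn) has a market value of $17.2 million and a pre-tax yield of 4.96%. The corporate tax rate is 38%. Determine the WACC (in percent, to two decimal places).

Total capital V = 266 + 27.7 + 17.2 = 310.9.
Equity: weight = 266/310.9 = 0.8556; cost = 8.25%.
Preferred: weight = 27.7/310.9 = 0.0891; cost = 9.4%.
Revolver drawn: weight = 17.2/310.9 = 0.0553; after-tax cost = 4.96% × (1 − 38%) = 3.0752%.
WACC = 0.8556 × 8.2500% + 0.0891 × 9.4000% + 0.0553 × 3.0752% = 8.0662%.

8.07%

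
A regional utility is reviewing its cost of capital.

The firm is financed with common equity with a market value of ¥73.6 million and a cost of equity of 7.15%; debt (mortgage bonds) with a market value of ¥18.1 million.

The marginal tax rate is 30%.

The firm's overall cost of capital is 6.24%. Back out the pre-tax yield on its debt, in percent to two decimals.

3.63%

Total capital V = 73.6 + 18.1 = 91.7.
Equity weight = 73.6/91.7 = 0.8026.
Mortgage bonds weight = 18.1/91.7 = 0.1974.
Equity contribution = 0.8026 × 7.15% = 5.7387%.
Remaining for debt = 6.24% − 5.7387% = 0.5013%.
Rd × (1 − 30%) × 0.1974 = 0.5013%  ⇒  Rd = 3.6281%.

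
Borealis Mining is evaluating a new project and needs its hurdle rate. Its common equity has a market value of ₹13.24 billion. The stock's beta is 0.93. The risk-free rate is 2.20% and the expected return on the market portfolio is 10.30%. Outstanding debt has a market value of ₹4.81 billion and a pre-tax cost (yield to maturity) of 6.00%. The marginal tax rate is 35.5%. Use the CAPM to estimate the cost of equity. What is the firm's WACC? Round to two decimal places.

Market risk premium = 10.3% − 2.2% = 8.1%.
Cost of equity via CAPM: Re = 2.2% + 0.93 × 8.1% = 9.7330%.
Total capital V = 13.24 + 4.81 = 18.05.
Equity: weight = 13.24/18.05 = 0.7335; cost = 9.733%.
Debt: weight = 4.81/18.05 = 0.2665; after-tax cost = 6% × (1 − 35.5%) = 3.8700%.
WACC = 0.7335 × 9.7330% + 0.2665 × 3.8700% = 8.1706%.

8.17%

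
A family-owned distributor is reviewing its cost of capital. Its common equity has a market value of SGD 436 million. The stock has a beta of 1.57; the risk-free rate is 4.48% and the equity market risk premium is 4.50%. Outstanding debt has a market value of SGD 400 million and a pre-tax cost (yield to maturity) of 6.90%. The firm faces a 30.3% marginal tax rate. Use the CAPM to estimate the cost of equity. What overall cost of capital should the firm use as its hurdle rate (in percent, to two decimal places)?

Cost of equity via CAPM: Re = 4.48% + 1.57 × 4.5% = 11.5450%.
Total capital V = 436 + 400 = 836.
Equity: weight = 436/836 = 0.5215; cost = 11.545%.
Debt: weight = 400/836 = 0.4785; after-tax cost = 6.9% × (1 − 30.3%) = 4.8093%.
WACC = 0.5215 × 11.5450% + 0.4785 × 4.8093% = 8.3222%.

8.32%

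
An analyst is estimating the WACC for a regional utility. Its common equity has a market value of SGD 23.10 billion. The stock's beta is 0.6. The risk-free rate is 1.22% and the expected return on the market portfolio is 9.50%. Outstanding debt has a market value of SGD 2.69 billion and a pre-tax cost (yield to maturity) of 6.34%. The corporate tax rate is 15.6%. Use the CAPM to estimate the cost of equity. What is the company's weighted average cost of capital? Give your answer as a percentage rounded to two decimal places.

Market risk premium = 9.5% − 1.22% = 8.28%.
Cost of equity via CAPM: Re = 1.22% + 0.6 × 8.28% = 6.1880%.
Total capital V = 23.1 + 2.69 = 25.79.
Equity: weight = 23.1/25.79 = 0.8957; cost = 6.188%.
Debt: weight = 2.69/25.79 = 0.1043; after-tax cost = 6.34% × (1 − 15.6%) = 5.3510%.
WACC = 0.8957 × 6.1880% + 0.1043 × 5.3510% = 6.1007%.

6.10%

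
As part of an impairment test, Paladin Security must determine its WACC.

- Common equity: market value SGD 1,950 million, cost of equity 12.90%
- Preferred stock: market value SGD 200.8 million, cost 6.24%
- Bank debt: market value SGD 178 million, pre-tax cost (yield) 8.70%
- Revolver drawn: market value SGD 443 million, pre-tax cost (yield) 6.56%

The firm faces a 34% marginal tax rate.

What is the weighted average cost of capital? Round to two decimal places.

Total capital V = 1950 + 200.8 + 178 + 443 = 2771.8.
Equity: weight = 1950/2771.8 = 0.7035; cost = 12.9%.
Preferred: weight = 200.8/2771.8 = 0.0724; cost = 6.24%.
Bank debt: weight = 178/2771.8 = 0.0642; after-tax cost = 8.7% × (1 − 34%) = 5.7420%.
Revolver drawn: weight = 443/2771.8 = 0.1598; after-tax cost = 6.56% × (1 − 34%) = 4.3296%.
WACC = 0.7035 × 12.9000% + 0.0724 × 6.2400% + 0.0642 × 5.7420% + 0.1598 × 4.3296% = 10.5881%.

10.59%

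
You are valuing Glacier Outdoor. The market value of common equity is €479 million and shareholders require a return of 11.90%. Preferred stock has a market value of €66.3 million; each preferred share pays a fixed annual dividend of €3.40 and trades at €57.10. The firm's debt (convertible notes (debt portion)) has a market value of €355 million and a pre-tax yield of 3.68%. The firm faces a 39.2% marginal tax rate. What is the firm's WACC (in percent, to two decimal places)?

7.65%

Cost of preferred: Rp = 3.4 / 57.1 = 5.9545%.
Total capital V = 479 + 66.3 + 355 = 900.3.
Equity: weight = 479/900.3 = 0.5320; cost = 11.9%.
Preferred: weight = 66.3/900.3 = 0.0736; cost = 5.9545%.
Convertible notes (debt portion): weight = 355/900.3 = 0.3943; after-tax cost = 3.68% × (1 − 39.2%) = 2.2374%.
WACC = 0.5320 × 11.9000% + 0.0736 × 5.9545% + 0.3943 × 2.2374% = 7.6521%.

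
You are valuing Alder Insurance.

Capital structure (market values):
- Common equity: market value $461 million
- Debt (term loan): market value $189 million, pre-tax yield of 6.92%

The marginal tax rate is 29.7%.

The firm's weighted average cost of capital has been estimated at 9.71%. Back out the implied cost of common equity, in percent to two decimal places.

Total capital V = 461 + 189 = 650.
Equity weight = 461/650 = 0.7092.
Term loan weight = 189/650 = 0.2908.
Debt contribution = 0.2908 × 6.92% × (1 − 29.7%) = 1.4145%.
Required equity contribution = 9.71% − 1.4145% = 8.2955%.
Re = 8.2955% / 0.7092 = 11.6964%.

11.70%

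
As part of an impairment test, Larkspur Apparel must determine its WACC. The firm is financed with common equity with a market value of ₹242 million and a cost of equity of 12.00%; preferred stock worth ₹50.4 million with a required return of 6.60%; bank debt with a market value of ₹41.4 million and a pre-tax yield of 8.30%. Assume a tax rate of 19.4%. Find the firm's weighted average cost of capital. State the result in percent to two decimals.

Total capital V = 242 + 50.4 + 41.4 = 333.8.
Equity: weight = 242/333.8 = 0.7250; cost = 12%.
Preferred: weight = 50.4/333.8 = 0.1510; cost = 6.6%.
Bank debt: weight = 41.4/333.8 = 0.1240; after-tax cost = 8.3% × (1 − 19.4%) = 6.6898%.
WACC = 0.7250 × 12.0000% + 0.1510 × 6.6000% + 0.1240 × 6.6898% = 10.5261%.

10.53%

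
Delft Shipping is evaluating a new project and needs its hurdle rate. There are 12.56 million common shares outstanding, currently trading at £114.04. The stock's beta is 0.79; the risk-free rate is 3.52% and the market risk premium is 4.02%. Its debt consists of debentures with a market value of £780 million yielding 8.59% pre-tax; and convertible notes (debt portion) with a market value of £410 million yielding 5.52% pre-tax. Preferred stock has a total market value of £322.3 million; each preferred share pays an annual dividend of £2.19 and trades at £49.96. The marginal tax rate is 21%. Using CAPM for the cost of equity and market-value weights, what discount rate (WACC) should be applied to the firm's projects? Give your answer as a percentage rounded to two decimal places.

Cost of equity via CAPM: Re = 3.52% + 0.79 × 4.02% = 6.6958%.
Cost of preferred: Rp = 2.19 / 49.96 = 4.3835%.
Market value of equity E = 114.04 × 12.56m = 1432.3424m.
Total capital V = 1432.3424 + 322.3 + 780 + 410 = 2944.6424.
Equity: weight = 1432.3424/2944.6424 = 0.4864; cost = 6.6958%.
Preferred: weight = 322.3/2944.6424 = 0.1095; cost = 4.3835%.
Debentures: weight = 780/2944.6424 = 0.2649; after-tax cost = 8.59% × (1 − 21%) = 6.7861%.
Convertible notes (debt portion): weight = 410/2944.6424 = 0.1392; after-tax cost = 5.52% × (1 − 21%) = 4.3608%.
WACC = 0.4864 × 6.6958% + 0.1095 × 4.3835% + 0.2649 × 6.7861% + 0.1392 × 4.3608% = 6.1415%.

6.14%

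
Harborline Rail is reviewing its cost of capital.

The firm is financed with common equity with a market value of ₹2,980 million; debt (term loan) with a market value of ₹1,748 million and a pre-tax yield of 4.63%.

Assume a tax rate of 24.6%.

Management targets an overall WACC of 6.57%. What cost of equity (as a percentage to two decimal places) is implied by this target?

8.38%

Total capital V = 2980 + 1748 = 4728.
Equity weight = 2980/4728 = 0.6303.
Term loan weight = 1748/4728 = 0.3697.
Debt contribution = 0.3697 × 4.63% × (1 − 24.6%) = 1.2907%.
Required equity contribution = 6.57% − 1.2907% = 5.2793%.
Re = 5.2793% / 0.6303 = 8.3761%.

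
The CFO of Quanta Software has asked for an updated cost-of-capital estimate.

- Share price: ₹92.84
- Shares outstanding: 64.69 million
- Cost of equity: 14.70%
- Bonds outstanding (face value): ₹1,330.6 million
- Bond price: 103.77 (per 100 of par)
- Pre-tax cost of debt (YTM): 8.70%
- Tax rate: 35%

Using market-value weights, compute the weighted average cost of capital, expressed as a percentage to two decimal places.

Market value of equity E = 92.84 × 64.69m = 6005.8196m. Market value of debt D = 1330.6m × 103.77/100 = 1380.76362m.
Total capital V = 6005.8196 + 1380.76362 = 7386.58322.
Equity: weight = 6005.8196/7386.58322 = 0.8131; cost = 14.7%.
Bonds outstanding: weight = 1380.76362/7386.58322 = 0.1869; after-tax cost = 8.7% × (1 − 35%) = 5.6550%.
WACC = 0.8131 × 14.7000% + 0.1869 × 5.6550% = 13.0092%.

13.01%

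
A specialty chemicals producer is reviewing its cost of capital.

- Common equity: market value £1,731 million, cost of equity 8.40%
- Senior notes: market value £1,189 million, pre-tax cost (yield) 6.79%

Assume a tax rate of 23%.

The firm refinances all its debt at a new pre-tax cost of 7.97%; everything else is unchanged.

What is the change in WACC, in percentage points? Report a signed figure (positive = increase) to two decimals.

+0.37 pp

Current WACC:
Total capital V = 1731 + 1189 = 2920.
Equity: weight = 1731/2920 = 0.5928; cost = 8.4%.
Senior notes: weight = 1189/2920 = 0.4072; after-tax cost = 6.79% × (1 − 23%) = 5.2283%.
WACC = 0.5928 × 8.4000% + 0.4072 × 5.2283% = 7.1085%.
After the change:
Total capital V = 1731 + 1189 = 2920.
Equity: weight = 1731/2920 = 0.5928; cost = 8.4%.
Senior notes: weight = 1189/2920 = 0.4072; after-tax cost = 7.97% × (1 − 23%) = 6.1369%.
WACC = 0.5928 × 8.4000% + 0.4072 × 6.1369% = 7.4785%.
Change in WACC = 7.4785% − 7.1085% = 0.3700 pp.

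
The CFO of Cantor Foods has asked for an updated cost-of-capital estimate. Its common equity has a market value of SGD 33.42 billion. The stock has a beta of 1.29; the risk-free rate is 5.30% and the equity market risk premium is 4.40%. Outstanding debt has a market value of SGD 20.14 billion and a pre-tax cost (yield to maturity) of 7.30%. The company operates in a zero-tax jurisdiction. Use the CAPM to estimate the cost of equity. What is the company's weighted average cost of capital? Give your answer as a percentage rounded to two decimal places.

9.59%

Cost of equity via CAPM: Re = 5.3% + 1.29 × 4.4% = 10.9760%.
Total capital V = 33.42 + 20.14 = 53.56.
Equity: weight = 33.42/53.56 = 0.6240; cost = 10.976%.
Debt: weight = 20.14/53.56 = 0.3760; after-tax cost = 7.3% × (1 − 0%) = 7.3000%.
WACC = 0.6240 × 10.9760% + 0.3760 × 7.3000% = 9.5937%.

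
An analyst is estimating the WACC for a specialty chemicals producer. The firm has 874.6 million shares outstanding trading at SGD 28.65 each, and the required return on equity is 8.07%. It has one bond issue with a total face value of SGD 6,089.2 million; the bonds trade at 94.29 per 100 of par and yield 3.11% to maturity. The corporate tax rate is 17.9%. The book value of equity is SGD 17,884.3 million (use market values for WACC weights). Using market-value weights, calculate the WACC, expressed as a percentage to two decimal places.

7.04%

Market value of equity E = 28.65 × 874.6m = 25057.29m. Market value of debt D = 6089.2m × 94.29/100 = 5741.50668m.
Total capital V = 25057.29 + 5741.50668 = 30798.79668.
Equity: weight = 25057.29/30798.79668 = 0.8136; cost = 8.07%.
Bonds outstanding: weight = 5741.50668/30798.79668 = 0.1864; after-tax cost = 3.11% × (1 − 17.9%) = 2.5533%.
WACC = 0.8136 × 8.0700% + 0.1864 × 2.5533% = 7.0416%.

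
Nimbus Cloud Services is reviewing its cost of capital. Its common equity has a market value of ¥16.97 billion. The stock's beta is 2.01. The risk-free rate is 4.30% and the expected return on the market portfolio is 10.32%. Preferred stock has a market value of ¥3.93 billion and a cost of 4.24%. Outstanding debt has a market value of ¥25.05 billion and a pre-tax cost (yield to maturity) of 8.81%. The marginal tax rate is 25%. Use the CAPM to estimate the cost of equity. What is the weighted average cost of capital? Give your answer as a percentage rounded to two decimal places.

Market risk premium = 10.32% − 4.3% = 6.02%.
Cost of equity via CAPM: Re = 4.3% + 2.01 × 6.02% = 16.4002%.
Total capital V = 16.97 + 3.93 + 25.05 = 45.95.
Equity: weight = 16.97/45.95 = 0.3693; cost = 16.4002%.
Preferred: weight = 3.93/45.95 = 0.0855; cost = 4.24%.
Debt: weight = 25.05/45.95 = 0.5452; after-tax cost = 8.81% × (1 − 25%) = 6.6075%.
WACC = 0.3693 × 16.4002% + 0.0855 × 4.2400% + 0.5452 × 6.6075% = 10.0216%.

10.02%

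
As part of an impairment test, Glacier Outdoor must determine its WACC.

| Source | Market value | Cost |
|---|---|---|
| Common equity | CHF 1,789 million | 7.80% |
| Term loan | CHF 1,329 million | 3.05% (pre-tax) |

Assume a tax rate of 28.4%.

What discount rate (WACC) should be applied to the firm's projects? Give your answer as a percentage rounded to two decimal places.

5.41%

Total capital V = 1789 + 1329 = 3118.
Equity: weight = 1789/3118 = 0.5738; cost = 7.8%.
Term loan: weight = 1329/3118 = 0.4262; after-tax cost = 3.05% × (1 − 28.4%) = 2.1838%.
WACC = 0.5738 × 7.8000% + 0.4262 × 2.1838% = 5.4062%.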